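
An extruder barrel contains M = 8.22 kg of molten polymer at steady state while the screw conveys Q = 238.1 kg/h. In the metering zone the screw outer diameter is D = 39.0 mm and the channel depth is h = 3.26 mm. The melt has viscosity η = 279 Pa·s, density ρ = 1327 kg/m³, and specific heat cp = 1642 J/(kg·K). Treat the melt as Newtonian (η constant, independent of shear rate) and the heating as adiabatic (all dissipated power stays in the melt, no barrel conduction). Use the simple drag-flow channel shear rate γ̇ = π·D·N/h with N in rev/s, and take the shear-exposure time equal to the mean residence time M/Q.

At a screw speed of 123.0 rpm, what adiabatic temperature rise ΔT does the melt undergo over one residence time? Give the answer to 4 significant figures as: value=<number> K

value=94.47 K

Throughput in SI: Q_s = 238.1 kg/h ÷ 3600 s/h = 0.0661389 kg/s
Mean residence time: t_res = M/Q_s = 8.22 kg / 0.0661389 kg/s = 124.284 s
Geometry in metres: D = 39.0 mm → 0.039 m, h = 3.26 mm → 0.00326 m; screw speed N = 123.0 rpm = 2.05 rev/s
γ̇ = π·D·N / h = π · 0.039 · 2.05 / 0.00326 = 77.0461 s⁻¹
ΔT = η·γ̇²·t_res / (ρ·cp) = 279 · (77.0461)² · 124.284 / (1327 · 1642) = 94.4662 K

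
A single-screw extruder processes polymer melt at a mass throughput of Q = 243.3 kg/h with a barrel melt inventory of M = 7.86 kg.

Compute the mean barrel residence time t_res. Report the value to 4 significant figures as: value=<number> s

Convert throughput: Q = 243.3 kg/h = 243.3/3600 = 0.0675833 kg/s
t_res = M / Q_s = 7.86 ÷ 0.0675833 = 116.301 s

value=116.3 s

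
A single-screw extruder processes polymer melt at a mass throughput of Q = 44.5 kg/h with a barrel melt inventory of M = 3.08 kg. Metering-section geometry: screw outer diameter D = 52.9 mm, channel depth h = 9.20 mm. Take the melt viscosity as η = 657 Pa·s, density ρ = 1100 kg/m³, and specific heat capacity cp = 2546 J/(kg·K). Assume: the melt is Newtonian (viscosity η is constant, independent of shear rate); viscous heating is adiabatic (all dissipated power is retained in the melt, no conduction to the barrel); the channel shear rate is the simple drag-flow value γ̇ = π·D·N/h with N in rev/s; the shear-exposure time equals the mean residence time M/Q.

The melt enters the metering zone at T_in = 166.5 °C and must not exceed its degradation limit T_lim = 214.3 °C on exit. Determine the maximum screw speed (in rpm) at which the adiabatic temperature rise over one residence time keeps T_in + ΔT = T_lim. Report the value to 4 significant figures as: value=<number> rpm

value=94.98 rpm

Throughput in SI: Q_s = 44.5 kg/h ÷ 3600 s/h = 0.0123611 kg/s
t_res = M / Q_s = 3.08 ÷ 0.0123611 = 249.169 s
D = 52.9 mm = 0.0529 m;  h = 9.20 mm = 0.0092 m
ΔT_a = T_lim − T_in = 214.3 − 166.5 = 47.8 K
γ̇_max² = ΔT_a·ρ·cp/(η·t_res) = 47.8·1100·2546/(657·249.169) = 817.75 s⁻²
γ̇_max = sqrt(817.75) = 28.5963 s⁻¹
N_max = γ̇_max·h / (π·D) = 28.5963 · 0.0092 / (π · 0.0529) = 1.58304 rev/s = 94.9825 rpm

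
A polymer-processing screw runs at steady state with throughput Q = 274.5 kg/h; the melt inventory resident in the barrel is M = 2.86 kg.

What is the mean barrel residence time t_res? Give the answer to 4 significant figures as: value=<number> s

value=37.51 s

Throughput in SI: Q_s = 274.5 kg/h ÷ 3600 s/h = 0.07625 kg/s
Mean residence time: t_res = M/Q_s = 2.86 kg / 0.07625 kg/s = 37.5082 s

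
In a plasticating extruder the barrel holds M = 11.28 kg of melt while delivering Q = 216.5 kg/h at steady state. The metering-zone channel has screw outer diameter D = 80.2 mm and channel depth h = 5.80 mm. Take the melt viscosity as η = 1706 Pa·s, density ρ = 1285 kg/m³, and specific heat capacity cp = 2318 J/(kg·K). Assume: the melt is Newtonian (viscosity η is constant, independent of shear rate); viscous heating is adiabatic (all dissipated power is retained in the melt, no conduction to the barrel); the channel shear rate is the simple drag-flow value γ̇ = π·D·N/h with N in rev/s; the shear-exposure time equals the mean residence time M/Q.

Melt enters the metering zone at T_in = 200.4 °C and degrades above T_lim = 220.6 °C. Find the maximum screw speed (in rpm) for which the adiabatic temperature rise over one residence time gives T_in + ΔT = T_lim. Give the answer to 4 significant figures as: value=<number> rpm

value=18.94 rpm

Q_s = Q / 3600 = 216.5 / 3600 = 0.0601389 kg/s
t_res = M / Q_s = 11.28 / 0.0601389 = 187.566 s
Convert to metres: D = 0.0802 m, h = 0.0058 m
ΔT_a = T_lim − T_in = 220.6 °C − 200.4 °C = 20.2 K
Invert ΔT = ηγ̇²t_res/(ρcp) for γ̇: γ̇_max² = ΔT_a ρ cp / (η t_res) = 20.2·1285·2318 / (1706·187.566) = 188.033 s⁻²
Take the square root: γ̇_max = √(188.033) = 13.7125 s⁻¹
N_max = γ̇_max·h / (π·D) = 13.7125 · 0.0058 / (π · 0.0802) = 0.315661 rev/s = 18.9397 rpm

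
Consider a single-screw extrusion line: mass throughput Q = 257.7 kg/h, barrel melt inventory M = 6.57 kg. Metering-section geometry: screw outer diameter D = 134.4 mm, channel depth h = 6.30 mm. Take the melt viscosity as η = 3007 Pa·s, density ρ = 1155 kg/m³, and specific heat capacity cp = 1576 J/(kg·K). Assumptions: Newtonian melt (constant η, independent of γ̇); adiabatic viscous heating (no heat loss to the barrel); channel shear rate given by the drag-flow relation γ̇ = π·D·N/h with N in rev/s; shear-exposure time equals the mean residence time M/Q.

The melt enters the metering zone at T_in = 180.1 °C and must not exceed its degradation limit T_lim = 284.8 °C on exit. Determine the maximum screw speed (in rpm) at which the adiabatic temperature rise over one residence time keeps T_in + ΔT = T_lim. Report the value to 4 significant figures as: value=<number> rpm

value=23.53 rpm

Convert throughput: Q = 257.7 kg/h = 257.7/3600 = 0.0715833 kg/s
Mean residence time: t_res = M/Q_s = 6.57 kg / 0.0715833 kg/s = 91.7811 s
Geometry in SI: D = 134.4 mm → 0.1344 m, h = 6.30 mm → 0.0063 m
ΔT_a = T_lim − T_in = 284.8 − 180.1 = 104.7 K
γ̇_max² = ΔT_a·ρ·cp / (η·t_res) = [104.7 × 1155 × 1576] / [3007 × 91.7811] = 690.555 s⁻²
Take the square root: γ̇_max = √(690.555) = 26.2784 s⁻¹
N_max = γ̇_max·h / (π·D) = 26.2784 · 0.0063 / (π · 0.1344) = 0.392094 rev/s = 23.5257 rpm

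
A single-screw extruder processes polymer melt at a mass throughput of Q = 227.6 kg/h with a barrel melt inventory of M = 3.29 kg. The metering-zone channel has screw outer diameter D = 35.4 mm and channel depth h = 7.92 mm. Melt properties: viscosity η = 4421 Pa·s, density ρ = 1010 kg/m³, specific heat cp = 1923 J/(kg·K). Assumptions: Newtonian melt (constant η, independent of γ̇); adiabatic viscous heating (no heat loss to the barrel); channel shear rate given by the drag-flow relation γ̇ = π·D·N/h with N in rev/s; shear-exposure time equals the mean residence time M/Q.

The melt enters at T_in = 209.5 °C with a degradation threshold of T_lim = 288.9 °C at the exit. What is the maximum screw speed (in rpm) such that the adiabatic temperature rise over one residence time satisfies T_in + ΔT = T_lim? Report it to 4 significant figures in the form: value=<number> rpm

Q_s = Q / 3600 = 227.6 / 3600 = 0.0632222 kg/s
Mean residence time: t_res = M/Q_s = 3.29 kg / 0.0632222 kg/s = 52.0387 s
Convert to metres: D = 0.0354 m, h = 0.00792 m
Allowable rise: ΔT_a = T_lim − T_in = 288.9 − 209.5 = 79.4 K
Invert ΔT = ηγ̇²t_res/(ρcp) for γ̇: γ̇_max² = ΔT_a ρ cp / (η t_res) = 79.4·1010·1923 / (4421·52.0387) = 670.308 s⁻²
Take the square root: γ̇_max = √(670.308) = 25.8903 s⁻¹
N_max = γ̇_max·h / (π·D) = 25.8903 · 0.00792 / (π · 0.0354) = 1.84378 rev/s = 110.627 rpm

value=110.6 rpm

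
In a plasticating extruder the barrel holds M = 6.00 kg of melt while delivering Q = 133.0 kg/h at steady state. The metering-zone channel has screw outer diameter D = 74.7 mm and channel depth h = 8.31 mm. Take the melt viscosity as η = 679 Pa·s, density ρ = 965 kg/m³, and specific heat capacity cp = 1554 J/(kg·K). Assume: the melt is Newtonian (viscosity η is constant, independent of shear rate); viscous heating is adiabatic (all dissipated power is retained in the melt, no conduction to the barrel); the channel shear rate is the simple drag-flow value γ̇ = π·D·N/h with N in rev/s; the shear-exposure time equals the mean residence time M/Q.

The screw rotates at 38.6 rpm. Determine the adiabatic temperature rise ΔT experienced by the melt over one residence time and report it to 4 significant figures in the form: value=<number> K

value=24.27 K

Convert throughput: Q = 133.0 kg/h = 133.0/3600 = 0.0369444 kg/s
t_res = M / Q_s = 6.00 ÷ 0.0369444 = 162.406 s
Geometry in metres: D = 74.7 mm → 0.0747 m, h = 8.31 mm → 0.00831 m; screw speed N = 38.6 rpm = 0.643333 rev/s
Shear rate: γ̇ = πDN/h = π·0.0747·0.643333/0.00831 = 18.1679 s⁻¹
Adiabatic rise: ΔT = η γ̇² t_res / (ρ cp) = 679·(18.1679)²·162.406 / (965·1554) = 24.2719 K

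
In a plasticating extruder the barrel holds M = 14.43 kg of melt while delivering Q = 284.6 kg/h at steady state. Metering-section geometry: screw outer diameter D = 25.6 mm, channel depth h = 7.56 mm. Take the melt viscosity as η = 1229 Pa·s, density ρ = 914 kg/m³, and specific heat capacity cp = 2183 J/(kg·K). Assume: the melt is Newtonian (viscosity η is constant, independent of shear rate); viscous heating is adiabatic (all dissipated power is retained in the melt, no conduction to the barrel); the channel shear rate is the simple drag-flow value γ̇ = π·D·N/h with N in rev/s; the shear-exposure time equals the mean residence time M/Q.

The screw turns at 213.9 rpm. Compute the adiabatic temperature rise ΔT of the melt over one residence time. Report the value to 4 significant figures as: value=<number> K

Throughput in SI: Q_s = 284.6 kg/h ÷ 3600 s/h = 0.0790556 kg/s
t_res = M / Q_s = 14.43 / 0.0790556 = 182.53 s
Convert to SI: D = 0.0256 m, h = 0.00756 m, N = 213.9/60 = 3.565 rev/s
γ̇ = π D N / h = (π)(0.0256)(3.565) / 0.00756 = 37.9252 s⁻¹
ΔT = η·γ̇²·t_res / (ρ·cp) = 1229 · (37.9252)² · 182.53 / (914 · 2183) = 161.712 K

value=161.7 K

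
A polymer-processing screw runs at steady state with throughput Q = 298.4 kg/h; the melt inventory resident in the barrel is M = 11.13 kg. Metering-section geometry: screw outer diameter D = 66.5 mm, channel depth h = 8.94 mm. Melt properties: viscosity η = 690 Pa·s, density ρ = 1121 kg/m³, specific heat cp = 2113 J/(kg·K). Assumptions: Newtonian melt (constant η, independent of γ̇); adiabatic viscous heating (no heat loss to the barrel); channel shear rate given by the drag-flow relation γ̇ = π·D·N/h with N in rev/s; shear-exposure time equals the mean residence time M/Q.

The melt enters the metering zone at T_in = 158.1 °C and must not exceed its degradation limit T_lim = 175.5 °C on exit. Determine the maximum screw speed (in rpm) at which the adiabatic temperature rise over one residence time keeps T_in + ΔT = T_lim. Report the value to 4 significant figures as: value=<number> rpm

Convert throughput: Q = 298.4 kg/h = 298.4/3600 = 0.0828889 kg/s
Mean residence time: t_res = M/Q_s = 11.13 kg / 0.0828889 kg/s = 134.276 s
D = 66.5 mm = 0.0665 m;  h = 8.94 mm = 0.00894 m
ΔT_a = T_lim − T_in = 175.5 − 158.1 = 17.4 K
γ̇_max² = ΔT_a·ρ·cp / (η·t_res) = [17.4 × 1121 × 2113] / [690 × 134.276] = 444.843 s⁻²
Take the square root: γ̇_max = √(444.843) = 21.0913 s⁻¹
Solve γ̇ = πDN/h for N: N_max = γ̇_max·h/(π·D) = 21.0913 × 0.00894 / (π × 0.0665) = 0.902546 rev/s = 54.1527 rpm

value=54.15 rpm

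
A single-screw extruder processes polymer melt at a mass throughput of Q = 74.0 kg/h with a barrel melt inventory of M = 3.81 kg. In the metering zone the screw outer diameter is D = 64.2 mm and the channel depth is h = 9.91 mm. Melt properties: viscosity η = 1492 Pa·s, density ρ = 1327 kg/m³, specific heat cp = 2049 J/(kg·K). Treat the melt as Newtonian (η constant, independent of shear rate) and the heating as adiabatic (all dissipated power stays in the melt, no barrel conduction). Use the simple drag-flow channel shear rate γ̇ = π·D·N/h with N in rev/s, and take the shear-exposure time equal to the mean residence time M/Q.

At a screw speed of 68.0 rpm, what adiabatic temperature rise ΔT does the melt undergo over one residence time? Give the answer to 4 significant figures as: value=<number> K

Throughput in SI: Q_s = 74.0 kg/h ÷ 3600 s/h = 0.0205556 kg/s
t_res = M / Q_s = 3.81 ÷ 0.0205556 = 185.351 s
Convert to SI: D = 0.0642 m, h = 0.00991 m, N = 68.0/60 = 1.13333 rev/s
γ̇ = π·D·N / h = π · 0.0642 · 1.13333 / 0.00991 = 23.0658 s⁻¹
Adiabatic rise: ΔT = η γ̇² t_res / (ρ cp) = 1492·(23.0658)²·185.351 / (1327·2049) = 54.1115 K

value=54.11 K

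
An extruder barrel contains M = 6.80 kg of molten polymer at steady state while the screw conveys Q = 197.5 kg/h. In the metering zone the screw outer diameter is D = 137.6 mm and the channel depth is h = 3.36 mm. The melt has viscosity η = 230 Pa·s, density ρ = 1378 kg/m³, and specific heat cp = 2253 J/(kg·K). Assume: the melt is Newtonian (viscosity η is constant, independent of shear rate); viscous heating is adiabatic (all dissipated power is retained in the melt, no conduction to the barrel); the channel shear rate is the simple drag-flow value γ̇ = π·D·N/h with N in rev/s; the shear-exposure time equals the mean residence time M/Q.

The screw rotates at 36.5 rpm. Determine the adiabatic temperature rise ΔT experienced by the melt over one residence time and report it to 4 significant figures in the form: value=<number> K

value=56.25 K

Convert throughput: Q = 197.5 kg/h = 197.5/3600 = 0.0548611 kg/s
Mean residence time: t_res = M/Q_s = 6.80 kg / 0.0548611 kg/s = 123.949 s
Geometry in metres: D = 137.6 mm → 0.1376 m, h = 3.36 mm → 0.00336 m; screw speed N = 36.5 rpm = 0.608333 rev/s
γ̇ = π·D·N / h = π · 0.1376 · 0.608333 / 0.00336 = 78.2656 s⁻¹
ΔT = η·γ̇²·t_res / (ρ·cp) = 230 · (78.2656)² · 123.949 / (1378 · 2253) = 56.2475 K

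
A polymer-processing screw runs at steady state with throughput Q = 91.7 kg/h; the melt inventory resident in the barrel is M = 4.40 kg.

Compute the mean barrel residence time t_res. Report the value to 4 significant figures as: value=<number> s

value=172.7 s

Throughput in SI: Q_s = 91.7 kg/h ÷ 3600 s/h = 0.0254722 kg/s
t_res = M / Q_s = 4.40 ÷ 0.0254722 = 172.737 s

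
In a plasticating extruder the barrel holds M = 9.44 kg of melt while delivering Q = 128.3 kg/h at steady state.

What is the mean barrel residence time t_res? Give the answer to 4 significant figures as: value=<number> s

Throughput in SI: Q_s = 128.3 kg/h ÷ 3600 s/h = 0.0356389 kg/s
t_res = M / Q_s = 9.44 ÷ 0.0356389 = 264.879 s

value=264.9 s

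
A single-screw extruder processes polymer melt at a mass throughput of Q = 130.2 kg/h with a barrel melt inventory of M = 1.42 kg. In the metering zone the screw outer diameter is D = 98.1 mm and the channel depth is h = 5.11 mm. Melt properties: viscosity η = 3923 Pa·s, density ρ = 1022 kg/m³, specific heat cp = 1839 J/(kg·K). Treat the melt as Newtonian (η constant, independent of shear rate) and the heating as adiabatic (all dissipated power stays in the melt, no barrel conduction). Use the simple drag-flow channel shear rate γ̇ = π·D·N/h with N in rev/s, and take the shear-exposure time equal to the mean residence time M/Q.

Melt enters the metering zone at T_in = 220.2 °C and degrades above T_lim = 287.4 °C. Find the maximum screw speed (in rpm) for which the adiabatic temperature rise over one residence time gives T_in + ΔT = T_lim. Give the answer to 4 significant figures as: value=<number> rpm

Convert throughput: Q = 130.2 kg/h = 130.2/3600 = 0.0361667 kg/s
t_res = M / Q_s = 1.42 / 0.0361667 = 39.2627 s
D = 98.1 mm = 0.0981 m;  h = 5.11 mm = 0.00511 m
ΔT_a = T_lim − T_in = 287.4 − 220.2 = 67.2 K
Invert ΔT = ηγ̇²t_res/(ρcp) for γ̇: γ̇_max² = ΔT_a ρ cp / (η t_res) = 67.2·1022·1839 / (3923·39.2627) = 819.981 s⁻²
γ̇_max = √819.981 = 28.6353 s⁻¹
N_max = γ̇_max·h / (π·D) = 28.6353 · 0.00511 / (π · 0.0981) = 0.474793 rev/s = 28.4876 rpm

value=28.49 rpm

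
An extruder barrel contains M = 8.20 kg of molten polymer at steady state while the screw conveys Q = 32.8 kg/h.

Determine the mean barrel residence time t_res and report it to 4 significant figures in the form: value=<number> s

value=900.0 s

Throughput in SI: Q_s = 32.8 kg/h ÷ 3600 s/h = 0.00911111 kg/s
t_res = M / Q_s = 8.20 / 0.00911111 = 900 s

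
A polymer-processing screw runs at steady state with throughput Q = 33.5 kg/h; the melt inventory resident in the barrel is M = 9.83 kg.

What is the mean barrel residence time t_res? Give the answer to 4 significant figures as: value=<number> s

Q_s = Q / 3600 = 33.5 / 3600 = 0.00930556 kg/s
Mean residence time: t_res = M/Q_s = 9.83 kg / 0.00930556 kg/s = 1056.36 s

value=1056. s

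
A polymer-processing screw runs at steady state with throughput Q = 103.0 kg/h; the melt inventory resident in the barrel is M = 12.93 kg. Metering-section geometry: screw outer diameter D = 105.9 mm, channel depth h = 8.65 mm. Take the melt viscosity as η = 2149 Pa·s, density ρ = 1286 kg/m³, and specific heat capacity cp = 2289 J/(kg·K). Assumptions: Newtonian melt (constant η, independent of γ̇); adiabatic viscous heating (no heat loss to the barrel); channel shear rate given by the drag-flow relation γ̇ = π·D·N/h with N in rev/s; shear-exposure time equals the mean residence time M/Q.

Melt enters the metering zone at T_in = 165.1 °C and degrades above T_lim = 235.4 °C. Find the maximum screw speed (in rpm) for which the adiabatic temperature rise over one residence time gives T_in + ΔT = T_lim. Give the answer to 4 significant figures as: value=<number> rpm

value=22.77 rpm

Q_s = Q / 3600 = 103.0 / 3600 = 0.0286111 kg/s
Mean residence time: t_res = M/Q_s = 12.93 kg / 0.0286111 kg/s = 451.922 s
Convert to metres: D = 0.1059 m, h = 0.00865 m
ΔT_a = T_lim − T_in = 235.4 − 165.1 = 70.3 K
Invert ΔT = ηγ̇²t_res/(ρcp) for γ̇: γ̇_max² = ΔT_a ρ cp / (η t_res) = 70.3·1286·2289 / (2149·451.922) = 213.08 s⁻²
Take the square root: γ̇_max = √(213.08) = 14.5972 s⁻¹
N_max = γ̇_max·h / (π·D) = 14.5972 · 0.00865 / (π · 0.1059) = 0.379526 rev/s = 22.7715 rpm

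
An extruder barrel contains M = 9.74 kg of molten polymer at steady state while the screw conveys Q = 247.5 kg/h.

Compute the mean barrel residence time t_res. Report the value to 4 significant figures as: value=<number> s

Convert throughput: Q = 247.5 kg/h = 247.5/3600 = 0.06875 kg/s
t_res = M / Q_s = 9.74 ÷ 0.06875 = 141.673 s

value=141.7 s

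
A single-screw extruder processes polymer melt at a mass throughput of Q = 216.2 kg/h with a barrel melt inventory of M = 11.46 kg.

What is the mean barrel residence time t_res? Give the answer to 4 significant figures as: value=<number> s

value=190.8 s

Q_s = Q / 3600 = 216.2 / 3600 = 0.0600556 kg/s
t_res = M / Q_s = 11.46 / 0.0600556 = 190.823 s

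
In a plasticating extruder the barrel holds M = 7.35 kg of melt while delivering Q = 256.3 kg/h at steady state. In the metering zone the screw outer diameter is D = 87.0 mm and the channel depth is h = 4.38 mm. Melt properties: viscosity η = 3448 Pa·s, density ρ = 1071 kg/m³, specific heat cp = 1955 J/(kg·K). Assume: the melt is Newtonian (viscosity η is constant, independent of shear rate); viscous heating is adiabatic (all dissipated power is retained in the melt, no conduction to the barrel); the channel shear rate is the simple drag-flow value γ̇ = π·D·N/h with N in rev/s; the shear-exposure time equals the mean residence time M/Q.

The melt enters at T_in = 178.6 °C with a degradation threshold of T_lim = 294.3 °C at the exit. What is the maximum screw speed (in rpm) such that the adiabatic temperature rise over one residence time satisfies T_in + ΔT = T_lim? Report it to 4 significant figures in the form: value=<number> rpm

Q_s = Q / 3600 = 256.3 / 3600 = 0.0711944 kg/s
t_res = M / Q_s = 7.35 / 0.0711944 = 103.238 s
Convert to metres: D = 0.087 m, h = 0.00438 m
ΔT_a = T_lim − T_in = 294.3 − 178.6 = 115.7 K
γ̇_max² = ΔT_a·ρ·cp / (η·t_res) = [115.7 × 1071 × 1955] / [3448 × 103.238] = 680.552 s⁻²
γ̇_max = sqrt(680.552) = 26.0874 s⁻¹
N_max = γ̇_max h / (πD) = 26.0874·0.00438/(π·0.087) = 0.418057 rev/s → ×60 = 25.0834 rpm

value=25.08 rpm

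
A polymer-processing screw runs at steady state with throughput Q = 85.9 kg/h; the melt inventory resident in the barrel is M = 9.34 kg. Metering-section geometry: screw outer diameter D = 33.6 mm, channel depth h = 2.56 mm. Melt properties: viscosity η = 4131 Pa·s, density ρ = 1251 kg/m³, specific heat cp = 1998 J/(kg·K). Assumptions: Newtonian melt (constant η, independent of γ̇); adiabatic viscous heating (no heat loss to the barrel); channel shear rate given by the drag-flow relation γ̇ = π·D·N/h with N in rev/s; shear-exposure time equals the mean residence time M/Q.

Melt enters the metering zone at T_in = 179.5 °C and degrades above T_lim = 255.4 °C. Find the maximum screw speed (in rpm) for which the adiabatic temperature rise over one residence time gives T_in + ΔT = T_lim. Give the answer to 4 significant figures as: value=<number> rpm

Q_s = Q / 3600 = 85.9 / 3600 = 0.0238611 kg/s
t_res = M / Q_s = 9.34 ÷ 0.0238611 = 391.432 s
D = 33.6 mm = 0.0336 m;  h = 2.56 mm = 0.00256 m
ΔT_a = T_lim − T_in = 255.4 − 179.5 = 75.9 K
γ̇_max² = ΔT_a·ρ·cp / (η·t_res) = [75.9 × 1251 × 1998] / [4131 × 391.432] = 117.323 s⁻²
γ̇_max = √117.323 = 10.8316 s⁻¹
N_max = γ̇_max·h / (π·D) = 10.8316 · 0.00256 / (π · 0.0336) = 0.262689 rev/s = 15.7614 rpm

value=15.76 rpm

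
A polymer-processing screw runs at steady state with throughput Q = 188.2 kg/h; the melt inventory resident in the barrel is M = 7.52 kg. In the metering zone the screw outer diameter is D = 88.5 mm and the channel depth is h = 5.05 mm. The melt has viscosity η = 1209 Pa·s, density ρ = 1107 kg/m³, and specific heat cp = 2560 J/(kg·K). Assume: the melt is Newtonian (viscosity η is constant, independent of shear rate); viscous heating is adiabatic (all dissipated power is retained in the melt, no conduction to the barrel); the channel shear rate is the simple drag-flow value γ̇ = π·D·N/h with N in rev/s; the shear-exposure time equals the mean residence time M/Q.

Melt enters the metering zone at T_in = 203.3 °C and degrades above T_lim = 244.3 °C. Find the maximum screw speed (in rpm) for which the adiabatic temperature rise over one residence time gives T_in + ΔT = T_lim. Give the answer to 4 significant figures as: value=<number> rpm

Q_s = Q / 3600 = 188.2 / 3600 = 0.0522778 kg/s
Mean residence time: t_res = M/Q_s = 7.52 kg / 0.0522778 kg/s = 143.847 s
D = 88.5 mm = 0.0885 m;  h = 5.05 mm = 0.00505 m
Allowable rise: ΔT_a = T_lim − T_in = 244.3 − 203.3 = 41 K
γ̇_max² = ΔT_a·ρ·cp / (η·t_res) = [41 × 1107 × 2560] / [1209 × 143.847] = 668.105 s⁻²
Take the square root: γ̇_max = √(668.105) = 25.8477 s⁻¹
N_max = γ̇_max h / (πD) = 25.8477·0.00505/(π·0.0885) = 0.469484 rev/s → ×60 = 28.169 rpm

value=28.17 rpm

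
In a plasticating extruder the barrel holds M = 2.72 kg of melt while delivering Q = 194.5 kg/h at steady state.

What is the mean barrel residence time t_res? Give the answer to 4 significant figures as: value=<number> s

value=50.34 s

Q_s = Q / 3600 = 194.5 / 3600 = 0.0540278 kg/s
t_res = M / Q_s = 2.72 / 0.0540278 = 50.3445 s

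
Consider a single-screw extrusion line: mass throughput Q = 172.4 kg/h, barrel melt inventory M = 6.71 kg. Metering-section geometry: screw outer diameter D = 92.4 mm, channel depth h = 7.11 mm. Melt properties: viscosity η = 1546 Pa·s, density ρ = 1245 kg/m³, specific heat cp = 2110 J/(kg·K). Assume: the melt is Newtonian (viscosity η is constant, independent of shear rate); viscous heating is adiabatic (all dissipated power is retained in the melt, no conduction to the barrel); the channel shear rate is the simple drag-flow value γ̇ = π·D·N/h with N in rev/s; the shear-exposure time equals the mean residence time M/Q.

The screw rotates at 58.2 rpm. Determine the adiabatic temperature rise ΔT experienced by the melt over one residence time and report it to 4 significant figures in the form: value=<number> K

value=129.3 K

Convert throughput: Q = 172.4 kg/h = 172.4/3600 = 0.0478889 kg/s
t_res = M / Q_s = 6.71 ÷ 0.0478889 = 140.116 s
Convert to SI: D = 0.0924 m, h = 0.00711 m, N = 58.2/60 = 0.97 rev/s
γ̇ = π D N / h = (π)(0.0924)(0.97) / 0.00711 = 39.6026 s⁻¹
ΔT = η·γ̇²·t_res/(ρ·cp) = [1546 × 39.6026² × 140.116] / [1245 × 2110] = 129.328 K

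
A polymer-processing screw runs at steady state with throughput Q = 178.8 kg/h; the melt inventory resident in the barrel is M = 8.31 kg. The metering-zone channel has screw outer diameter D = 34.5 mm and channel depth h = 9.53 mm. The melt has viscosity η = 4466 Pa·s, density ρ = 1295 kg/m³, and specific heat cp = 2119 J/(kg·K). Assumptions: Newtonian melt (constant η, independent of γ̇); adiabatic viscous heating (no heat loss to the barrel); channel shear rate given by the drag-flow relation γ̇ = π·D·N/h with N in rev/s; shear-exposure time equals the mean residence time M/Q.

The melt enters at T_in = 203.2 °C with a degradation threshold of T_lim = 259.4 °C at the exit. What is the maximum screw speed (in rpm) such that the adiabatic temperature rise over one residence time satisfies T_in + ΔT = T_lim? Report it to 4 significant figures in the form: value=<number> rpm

value=75.79 rpm

Throughput in SI: Q_s = 178.8 kg/h ÷ 3600 s/h = 0.0496667 kg/s
t_res = M / Q_s = 8.31 / 0.0496667 = 167.315 s
Convert to metres: D = 0.0345 m, h = 0.00953 m
Allowable rise: ΔT_a = T_lim − T_in = 259.4 − 203.2 = 56.2 K
γ̇_max² = ΔT_a·ρ·cp/(η·t_res) = 56.2·1295·2119/(4466·167.315) = 206.387 s⁻²
γ̇_max = sqrt(206.387) = 14.3662 s⁻¹
N_max = γ̇_max·h / (π·D) = 14.3662 · 0.00953 / (π · 0.0345) = 1.26318 rev/s = 75.7908 rpm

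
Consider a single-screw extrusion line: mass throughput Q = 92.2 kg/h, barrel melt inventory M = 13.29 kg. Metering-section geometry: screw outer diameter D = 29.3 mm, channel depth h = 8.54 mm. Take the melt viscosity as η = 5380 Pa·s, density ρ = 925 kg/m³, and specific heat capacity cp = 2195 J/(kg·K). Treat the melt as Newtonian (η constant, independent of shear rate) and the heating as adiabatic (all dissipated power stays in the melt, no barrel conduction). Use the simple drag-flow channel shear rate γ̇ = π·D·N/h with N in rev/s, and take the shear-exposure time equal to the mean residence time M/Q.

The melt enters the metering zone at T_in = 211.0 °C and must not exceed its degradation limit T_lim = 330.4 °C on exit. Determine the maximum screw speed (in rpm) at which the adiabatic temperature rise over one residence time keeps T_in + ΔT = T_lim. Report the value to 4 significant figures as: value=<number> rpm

Throughput in SI: Q_s = 92.2 kg/h ÷ 3600 s/h = 0.0256111 kg/s
t_res = M / Q_s = 13.29 / 0.0256111 = 518.915 s
Convert to metres: D = 0.0293 m, h = 0.00854 m
ΔT_a = T_lim − T_in = 330.4 − 211.0 = 119.4 K
Invert ΔT = ηγ̇²t_res/(ρcp) for γ̇: γ̇_max² = ΔT_a ρ cp / (η t_res) = 119.4·925·2195 / (5380·518.915) = 86.8364 s⁻²
Take the square root: γ̇_max = √(86.8364) = 9.3186 s⁻¹
N_max = γ̇_max h / (πD) = 9.3186·0.00854/(π·0.0293) = 0.864552 rev/s → ×60 = 51.8731 rpm

value=51.87 rpm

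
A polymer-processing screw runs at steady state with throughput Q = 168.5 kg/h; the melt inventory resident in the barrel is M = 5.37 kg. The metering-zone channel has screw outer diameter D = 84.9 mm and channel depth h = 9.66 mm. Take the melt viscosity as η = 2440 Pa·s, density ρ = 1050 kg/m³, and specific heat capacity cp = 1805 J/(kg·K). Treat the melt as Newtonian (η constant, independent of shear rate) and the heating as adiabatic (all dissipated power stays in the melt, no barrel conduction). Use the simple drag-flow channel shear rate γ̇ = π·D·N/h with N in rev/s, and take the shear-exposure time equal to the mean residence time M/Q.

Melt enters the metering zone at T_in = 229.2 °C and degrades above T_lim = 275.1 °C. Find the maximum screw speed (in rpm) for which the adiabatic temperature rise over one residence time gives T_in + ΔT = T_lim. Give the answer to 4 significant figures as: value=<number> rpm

value=38.31 rpm

Convert throughput: Q = 168.5 kg/h = 168.5/3600 = 0.0468056 kg/s
t_res = M / Q_s = 5.37 ÷ 0.0468056 = 114.73 s
Convert to metres: D = 0.0849 m, h = 0.00966 m
ΔT_a = T_lim − T_in = 275.1 °C − 229.2 °C = 45.9 K
Invert ΔT = ηγ̇²t_res/(ρcp) for γ̇: γ̇_max² = ΔT_a ρ cp / (η t_res) = 45.9·1050·1805 / (2440·114.73) = 310.751 s⁻²
Take the square root: γ̇_max = √(310.751) = 17.6281 s⁻¹
Solve γ̇ = πDN/h for N: N_max = γ̇_max·h/(π·D) = 17.6281 × 0.00966 / (π × 0.0849) = 0.638448 rev/s = 38.3069 rpm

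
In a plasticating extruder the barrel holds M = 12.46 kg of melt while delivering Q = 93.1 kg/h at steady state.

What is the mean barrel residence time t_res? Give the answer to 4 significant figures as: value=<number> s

Throughput in SI: Q_s = 93.1 kg/h ÷ 3600 s/h = 0.0258611 kg/s
Mean residence time: t_res = M/Q_s = 12.46 kg / 0.0258611 kg/s = 481.805 s

value=481.8 s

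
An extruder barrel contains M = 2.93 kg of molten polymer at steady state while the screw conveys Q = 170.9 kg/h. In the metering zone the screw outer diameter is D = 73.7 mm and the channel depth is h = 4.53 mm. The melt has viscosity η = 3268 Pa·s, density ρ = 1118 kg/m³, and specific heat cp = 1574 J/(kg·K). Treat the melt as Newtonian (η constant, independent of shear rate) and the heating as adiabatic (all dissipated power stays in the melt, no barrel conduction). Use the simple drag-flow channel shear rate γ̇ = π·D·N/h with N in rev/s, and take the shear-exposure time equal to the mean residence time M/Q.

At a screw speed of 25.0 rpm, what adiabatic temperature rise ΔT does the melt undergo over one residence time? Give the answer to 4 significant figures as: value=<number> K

value=51.99 K

Q_s = Q / 3600 = 170.9 / 3600 = 0.0474722 kg/s
Mean residence time: t_res = M/Q_s = 2.93 kg / 0.0474722 kg/s = 61.7203 s
Geometry in metres: D = 73.7 mm → 0.0737 m, h = 4.53 mm → 0.00453 m; screw speed N = 25.0 rpm = 0.416667 rev/s
Shear rate: γ̇ = πDN/h = π·0.0737·0.416667/0.00453 = 21.2965 s⁻¹
ΔT = η·γ̇²·t_res/(ρ·cp) = [3268 × 21.2965² × 61.7203] / [1118 × 1574] = 51.9852 K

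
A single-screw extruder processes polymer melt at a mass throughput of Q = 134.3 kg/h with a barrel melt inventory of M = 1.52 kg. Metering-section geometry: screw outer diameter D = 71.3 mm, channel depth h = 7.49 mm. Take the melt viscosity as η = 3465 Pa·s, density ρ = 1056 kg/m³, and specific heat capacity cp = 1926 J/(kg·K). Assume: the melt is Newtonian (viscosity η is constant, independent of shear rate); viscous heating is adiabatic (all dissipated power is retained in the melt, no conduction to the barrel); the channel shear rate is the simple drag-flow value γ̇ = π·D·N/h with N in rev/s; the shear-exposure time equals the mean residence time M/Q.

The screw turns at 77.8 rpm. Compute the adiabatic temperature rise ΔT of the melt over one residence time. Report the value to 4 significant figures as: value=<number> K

value=104.4 K

Throughput in SI: Q_s = 134.3 kg/h ÷ 3600 s/h = 0.0373056 kg/s
t_res = M / Q_s = 1.52 ÷ 0.0373056 = 40.7446 s
Convert to SI: D = 0.0713 m, h = 0.00749 m, N = 77.8/60 = 1.29667 rev/s
γ̇ = π·D·N / h = π · 0.0713 · 1.29667 / 0.00749 = 38.778 s⁻¹
ΔT = η·γ̇²·t_res / (ρ·cp) = 3465 · (38.778)² · 40.7446 / (1056 · 1926) = 104.382 K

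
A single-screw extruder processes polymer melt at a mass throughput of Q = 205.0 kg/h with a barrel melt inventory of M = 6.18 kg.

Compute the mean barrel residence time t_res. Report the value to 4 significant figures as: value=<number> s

Q_s = Q / 3600 = 205.0 / 3600 = 0.0569444 kg/s
Mean residence time: t_res = M/Q_s = 6.18 kg / 0.0569444 kg/s = 108.527 s

value=108.5 s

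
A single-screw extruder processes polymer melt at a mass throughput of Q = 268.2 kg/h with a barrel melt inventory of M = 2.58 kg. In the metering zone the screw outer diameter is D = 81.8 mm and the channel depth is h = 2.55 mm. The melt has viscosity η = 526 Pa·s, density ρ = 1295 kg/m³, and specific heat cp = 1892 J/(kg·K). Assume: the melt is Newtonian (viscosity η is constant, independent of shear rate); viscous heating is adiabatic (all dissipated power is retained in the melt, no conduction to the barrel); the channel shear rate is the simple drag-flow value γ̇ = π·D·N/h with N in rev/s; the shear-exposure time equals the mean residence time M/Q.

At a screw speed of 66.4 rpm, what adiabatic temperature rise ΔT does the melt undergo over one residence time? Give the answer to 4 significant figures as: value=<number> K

value=92.47 K

Q_s = Q / 3600 = 268.2 / 3600 = 0.0745 kg/s
t_res = M / Q_s = 2.58 / 0.0745 = 34.6309 s
Geometry in metres: D = 81.8 mm → 0.0818 m, h = 2.55 mm → 0.00255 m; screw speed N = 66.4 rpm = 1.10667 rev/s
γ̇ = π D N / h = (π)(0.0818)(1.10667) / 0.00255 = 111.527 s⁻¹
ΔT = η·γ̇²·t_res / (ρ·cp) = 526 · (111.527)² · 34.6309 / (1295 · 1892) = 92.4736 K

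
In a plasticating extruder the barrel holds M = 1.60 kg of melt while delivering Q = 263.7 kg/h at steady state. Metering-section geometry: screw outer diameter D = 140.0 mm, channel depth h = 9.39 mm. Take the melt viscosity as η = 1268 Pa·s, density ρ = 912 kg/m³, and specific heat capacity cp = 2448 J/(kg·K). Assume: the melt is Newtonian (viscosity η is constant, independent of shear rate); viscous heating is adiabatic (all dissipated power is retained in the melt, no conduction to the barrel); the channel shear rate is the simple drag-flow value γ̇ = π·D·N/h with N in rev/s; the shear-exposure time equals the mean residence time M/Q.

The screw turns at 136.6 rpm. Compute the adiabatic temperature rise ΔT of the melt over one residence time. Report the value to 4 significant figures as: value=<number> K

Convert throughput: Q = 263.7 kg/h = 263.7/3600 = 0.07325 kg/s
t_res = M / Q_s = 1.60 / 0.07325 = 21.843 s
Convert to SI: D = 0.14 m, h = 0.00939 m, N = 136.6/60 = 2.27667 rev/s
γ̇ = π·D·N / h = π · 0.14 · 2.27667 / 0.00939 = 106.638 s⁻¹
Adiabatic rise: ΔT = η γ̇² t_res / (ρ cp) = 1268·(106.638)²·21.843 / (912·2448) = 141.075 K

value=141.1 K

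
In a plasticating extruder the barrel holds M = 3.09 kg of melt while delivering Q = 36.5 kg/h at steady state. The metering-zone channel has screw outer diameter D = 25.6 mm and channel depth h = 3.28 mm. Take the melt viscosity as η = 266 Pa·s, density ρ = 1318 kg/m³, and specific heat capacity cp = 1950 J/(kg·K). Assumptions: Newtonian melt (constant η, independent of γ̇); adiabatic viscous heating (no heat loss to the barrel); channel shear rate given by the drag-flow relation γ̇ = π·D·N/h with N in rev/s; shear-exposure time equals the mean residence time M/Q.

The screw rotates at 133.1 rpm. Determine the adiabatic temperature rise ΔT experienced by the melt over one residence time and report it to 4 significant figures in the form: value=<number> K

value=93.32 K

Q_s = Q / 3600 = 36.5 / 3600 = 0.0101389 kg/s
t_res = M / Q_s = 3.09 / 0.0101389 = 304.767 s
D = 25.6 mm = 0.0256 m;  h = 3.28 mm = 0.00328 m;  N = 133.1 rpm / 60 = 2.21833 rev/s
γ̇ = π D N / h = (π)(0.0256)(2.21833) / 0.00328 = 54.393 s⁻¹
ΔT = η·γ̇²·t_res / (ρ·cp) = 266 · (54.393)² · 304.767 / (1318 · 1950) = 93.3223 K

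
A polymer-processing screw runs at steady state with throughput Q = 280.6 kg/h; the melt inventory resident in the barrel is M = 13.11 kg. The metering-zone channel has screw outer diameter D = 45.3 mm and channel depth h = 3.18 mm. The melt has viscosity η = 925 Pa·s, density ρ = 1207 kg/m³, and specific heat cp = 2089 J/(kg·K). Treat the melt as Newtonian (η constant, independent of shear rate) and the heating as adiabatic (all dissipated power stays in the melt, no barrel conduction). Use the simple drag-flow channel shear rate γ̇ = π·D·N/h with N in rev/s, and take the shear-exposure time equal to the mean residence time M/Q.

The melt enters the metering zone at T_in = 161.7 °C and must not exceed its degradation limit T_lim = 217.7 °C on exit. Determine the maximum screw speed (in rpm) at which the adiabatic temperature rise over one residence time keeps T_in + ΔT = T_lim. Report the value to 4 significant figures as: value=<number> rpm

value=40.39 rpm

Q_s = Q / 3600 = 280.6 / 3600 = 0.0779444 kg/s
Mean residence time: t_res = M/Q_s = 13.11 kg / 0.0779444 kg/s = 168.197 s
Geometry in SI: D = 45.3 mm → 0.0453 m, h = 3.18 mm → 0.00318 m
Allowable rise: ΔT_a = T_lim − T_in = 217.7 − 161.7 = 56 K
γ̇_max² = ΔT_a·ρ·cp/(η·t_res) = 56·1207·2089/(925·168.197) = 907.558 s⁻²
γ̇_max = sqrt(907.558) = 30.1257 s⁻¹
N_max = γ̇_max h / (πD) = 30.1257·0.00318/(π·0.0453) = 0.673157 rev/s → ×60 = 40.3894 rpm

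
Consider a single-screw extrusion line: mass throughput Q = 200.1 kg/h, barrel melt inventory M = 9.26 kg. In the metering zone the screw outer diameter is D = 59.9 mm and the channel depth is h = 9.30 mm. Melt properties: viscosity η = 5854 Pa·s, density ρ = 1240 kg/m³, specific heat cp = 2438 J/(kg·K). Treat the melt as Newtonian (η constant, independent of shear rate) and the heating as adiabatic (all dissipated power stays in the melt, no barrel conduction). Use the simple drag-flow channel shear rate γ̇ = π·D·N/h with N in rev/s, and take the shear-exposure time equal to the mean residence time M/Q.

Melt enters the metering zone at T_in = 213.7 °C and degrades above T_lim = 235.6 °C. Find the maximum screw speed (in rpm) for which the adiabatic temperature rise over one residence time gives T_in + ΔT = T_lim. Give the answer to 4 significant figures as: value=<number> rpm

Convert throughput: Q = 200.1 kg/h = 200.1/3600 = 0.0555833 kg/s
t_res = M / Q_s = 9.26 ÷ 0.0555833 = 166.597 s
Geometry in SI: D = 59.9 mm → 0.0599 m, h = 9.30 mm → 0.0093 m
ΔT_a = T_lim − T_in = 235.6 − 213.7 = 21.9 K
γ̇_max² = ΔT_a·ρ·cp/(η·t_res) = 21.9·1240·2438/(5854·166.597) = 67.886 s⁻²
γ̇_max = sqrt(67.886) = 8.2393 s⁻¹
N_max = γ̇_max·h / (π·D) = 8.2393 · 0.0093 / (π · 0.0599) = 0.407189 rev/s = 24.4314 rpm

value=24.43 rpm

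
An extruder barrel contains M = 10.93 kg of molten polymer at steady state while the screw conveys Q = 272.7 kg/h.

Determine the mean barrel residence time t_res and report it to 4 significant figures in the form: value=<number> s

value=144.3 s

Convert throughput: Q = 272.7 kg/h = 272.7/3600 = 0.07575 kg/s
t_res = M / Q_s = 10.93 ÷ 0.07575 = 144.29 s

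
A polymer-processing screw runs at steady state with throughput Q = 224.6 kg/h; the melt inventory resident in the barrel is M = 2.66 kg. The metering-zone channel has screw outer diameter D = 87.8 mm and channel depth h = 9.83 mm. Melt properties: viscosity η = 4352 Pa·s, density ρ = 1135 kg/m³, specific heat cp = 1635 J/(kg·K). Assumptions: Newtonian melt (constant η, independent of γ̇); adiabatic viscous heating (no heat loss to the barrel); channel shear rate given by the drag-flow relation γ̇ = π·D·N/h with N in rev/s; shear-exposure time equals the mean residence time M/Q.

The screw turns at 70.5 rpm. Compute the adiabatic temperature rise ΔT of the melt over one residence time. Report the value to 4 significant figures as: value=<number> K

Throughput in SI: Q_s = 224.6 kg/h ÷ 3600 s/h = 0.0623889 kg/s
t_res = M / Q_s = 2.66 / 0.0623889 = 42.6358 s
Convert to SI: D = 0.0878 m, h = 0.00983 m, N = 70.5/60 = 1.175 rev/s
γ̇ = π D N / h = (π)(0.0878)(1.175) / 0.00983 = 32.9707 s⁻¹
Adiabatic rise: ΔT = η γ̇² t_res / (ρ cp) = 4352·(32.9707)²·42.6358 / (1135·1635) = 108.694 K

value=108.7 K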